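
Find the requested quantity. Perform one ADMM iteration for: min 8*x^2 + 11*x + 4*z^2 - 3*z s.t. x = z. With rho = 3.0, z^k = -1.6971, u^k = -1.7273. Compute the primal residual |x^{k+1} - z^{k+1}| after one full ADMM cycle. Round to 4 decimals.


ADMM iteration with rho = 3.0, z^k = -1.6971, u^k = -1.7273
Step 1: x-update.
Minimize 8*x^2 + 11*x + (3.0/2)*(x + 1.6971 - 1.7273)^2
FOC: (2*8 + 3.0)*x = -11 + 3.0*(-1.6971 + 1.7273)
x^{k+1} = -0.5742
Step 2: z-update.
Minimize 4*z^2 - 3*z + (3.0/2)*(-0.5742 - z - 1.7273)^2
FOC: (2*4 + 3.0)*z = 3 + 3.0*(-0.5742 - 1.7273)
z^{k+1} = -0.3549
Step 3: u-update.
u^{k+1} = -1.7273 - 0.5742 + 0.3549 = -1.9465
Step 4: Primal residual = |-0.5742 + 0.3549| = 0.2192


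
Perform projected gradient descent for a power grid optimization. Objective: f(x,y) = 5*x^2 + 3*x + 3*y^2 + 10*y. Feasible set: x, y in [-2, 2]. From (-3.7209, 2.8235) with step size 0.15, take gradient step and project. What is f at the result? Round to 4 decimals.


Step 1: Compute gradient at (-3.7209, 2.8235).
grad_x = 2*5*-3.7209 + 3 = -34.209
grad_y = 2*3*2.8235 + 10 = 26.941
Step 2: Gradient step.
x_raw = -3.7209 - 0.15*-34.209 = 1.4105
y_raw = 2.8235 - 0.15*26.941 = -1.2177
Step 3: Project onto [-2, 2].
x_proj = clip(1.4105) = 1.4105
y_proj = clip(-1.2177) = -1.2177
Step 4: Evaluate f.
f(1.4105, -1.2177) = 6.4497


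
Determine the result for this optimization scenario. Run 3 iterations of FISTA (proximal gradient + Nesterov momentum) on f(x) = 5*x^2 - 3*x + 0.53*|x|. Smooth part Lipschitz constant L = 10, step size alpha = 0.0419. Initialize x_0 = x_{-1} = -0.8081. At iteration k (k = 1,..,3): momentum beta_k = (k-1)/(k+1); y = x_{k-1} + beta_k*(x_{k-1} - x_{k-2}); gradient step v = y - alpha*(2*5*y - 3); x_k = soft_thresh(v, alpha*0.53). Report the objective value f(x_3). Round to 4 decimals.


FISTA on f(x) = 5*x^2 - 3*x + 0.53*|x|
L = 10, alpha = 0.0419
Iteration 1: beta = 0.0, y = -0.8081 + 0.0*(-0.8081 + 0.8081) = -0.8081
  grad(y) = -11.081, v = y - alpha*grad = -0.3438
  prox(v) = soft_thresh(-0.3438, 0.0222) = -0.3216
Iteration 2: beta = 0.3333, y = -0.3216 + 0.3333*(-0.3216 + 0.8081) = -0.1594
  grad(y) = -4.5943, v = y - alpha*grad = 0.0331
  prox(v) = soft_thresh(0.0331, 0.0222) = 0.0109
Iteration 3: beta = 0.5, y = 0.0109 + 0.5*(0.0109 + 0.3216) = 0.1771
  grad(y) = -1.2291, v = y - alpha*grad = 0.2286
  prox(v) = soft_thresh(0.2286, 0.0222) = 0.2064
f(x_3) = 5*0.2064^2 - 3*0.2064 + 0.53*|0.2064| = -0.2968


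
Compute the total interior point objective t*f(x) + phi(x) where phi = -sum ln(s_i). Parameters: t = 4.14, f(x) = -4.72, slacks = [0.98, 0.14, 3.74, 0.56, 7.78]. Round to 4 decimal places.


Step 1: Compute log-barrier.
ln values: [-0.0202, -1.9661, 1.3191, -0.5798, 2.0516]
phi = -(-0.0202 - 1.9661 + 1.3191 - 0.5798 + 2.0516) = -0.8045
Step 2: Compute augmented objective.
t*f(x) = 4.14*-4.72 = -19.5408
Total = -19.5408 - 0.8045 = -20.3453


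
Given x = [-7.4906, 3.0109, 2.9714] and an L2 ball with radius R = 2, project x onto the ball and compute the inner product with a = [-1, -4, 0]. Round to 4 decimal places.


Step 1: Compute ||x|| (intermediates to 6 decimals).
||x|| = sqrt((-7.4906)^2 + 3.0109^2 + 2.9714^2) = 8.602548
Step 2: Project.
Since ||x|| > R, scale = R/||x|| = 2/8.602548 = 0.232489, proj(x) = scale * x
proj(x) = [-1.741482, 0.700001, 0.690818]
Step 3: Dot product.
a^T * proj(x) = -1*(-1.741482) - 4*0.700001 + 0*0.690818 = -1.0585


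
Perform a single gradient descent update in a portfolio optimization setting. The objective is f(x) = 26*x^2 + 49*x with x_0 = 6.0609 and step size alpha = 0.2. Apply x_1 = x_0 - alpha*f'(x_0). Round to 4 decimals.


We compute the gradient at x_0 and apply the update.
f'(x) = 52*x + 49
f'(6.0609) = 52*6.0609 + 49 = 364.1668
x_1 = 6.0609 - 0.2*364.1668 = -66.7725


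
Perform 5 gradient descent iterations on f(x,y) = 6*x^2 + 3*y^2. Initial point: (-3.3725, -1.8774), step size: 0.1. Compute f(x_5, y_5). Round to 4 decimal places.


Gradient descent on f(x,y) = 6*x^2 + 3*y^2.
Starting point: (-3.3725, -1.8774), alpha = 0.1
Step 1: grad_x = 2*6*-3.3725 = -40.47, grad_y = 2*3*-1.8774 = -11.2644
  x_1 = -3.3725 - 0.1*-40.47 = 0.6745
  y_1 = -1.8774 - 0.1*-11.2644 = -0.751
Step 2: grad_x = 2*6*0.6745 = 8.094, grad_y = 2*3*-0.751 = -4.5058
  x_2 = 0.6745 - 0.1*8.094 = -0.1349
  y_2 = -0.751 - 0.1*-4.5058 = -0.3004
Step 3: grad_x = 2*6*-0.1349 = -1.6188, grad_y = 2*3*-0.3004 = -1.8023
  x_3 = -0.1349 - 0.1*-1.6188 = 0.027
  y_3 = -0.3004 - 0.1*-1.8023 = -0.1202
Step 4: grad_x = 2*6*0.027 = 0.3238, grad_y = 2*3*-0.1202 = -0.7209
  x_4 = 0.027 - 0.1*0.3238 = -0.0054
  y_4 = -0.1202 - 0.1*-0.7209 = -0.0481
Step 5: grad_x = 2*6*-0.0054 = -0.0648, grad_y = 2*3*-0.0481 = -0.2884
  x_5 = -0.0054 - 0.1*-0.0648 = 0.0011
  y_5 = -0.0481 - 0.1*-0.2884 = -0.0192
f(0.0011, -0.0192) = 6*0.0011^2 + 3*(-0.0192)^2 = 0.0011


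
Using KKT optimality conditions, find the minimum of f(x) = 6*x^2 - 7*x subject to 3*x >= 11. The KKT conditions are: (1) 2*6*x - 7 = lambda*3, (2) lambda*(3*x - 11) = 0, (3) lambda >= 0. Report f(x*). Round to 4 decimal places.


Step 1: Try lambda = 0 (constraint inactive).
x_unc = 7/(2*6) = 0.5833
Check: 3*0.5833 = 1.7499 < 11 -- violated!
Step 2: Constraint must be active: 3*x = 11
x* = 11/3 = 3.6667 (rounded; the exact value 11/3 is used below)
lambda = (2*6*(11/3) - 7)/3 = 12.3333
Step 3: Compute optimal value.
f(x*) = 6*(11/3)^2 - 7*(11/3) = 55.0


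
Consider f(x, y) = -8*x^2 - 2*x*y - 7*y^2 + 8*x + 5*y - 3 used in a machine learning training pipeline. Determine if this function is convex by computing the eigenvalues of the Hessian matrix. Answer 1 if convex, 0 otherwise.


The Hessian of f(x,y) = -8*x^2 - 2*x*y - 7*y^2 + 8*x + 5*y - 3 is:
H = [[-16, -2], [-2, -14]]
Trace = -16 - 14 = -30
Determinant = -16*-14 - (-2)^2 = 220
Discriminant = (-30)^2 - 4*220 = 20.0
Eigenvalues: lambda_1 = -17.2361, lambda_2 = -12.7639
The function is not convex.

0


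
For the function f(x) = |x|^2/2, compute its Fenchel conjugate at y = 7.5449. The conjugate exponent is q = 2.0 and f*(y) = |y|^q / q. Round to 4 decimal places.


The conjugate exponent q satisfies 1/p + 1/q = 1.
p = 2, so q = 2/(2 - 1) = 2.0
|y|^q = 7.5449^2.0 = 56.9255
f*(7.5449) = 56.9255 / 2.0 = 28.4628


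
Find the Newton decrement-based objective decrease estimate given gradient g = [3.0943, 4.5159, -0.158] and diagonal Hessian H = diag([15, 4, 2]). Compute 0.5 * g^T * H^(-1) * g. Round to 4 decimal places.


Step 1: H is diagonal, so H^(-1) * g = [0.2063, 1.129, -0.079].
Step 2: g^T H^(-1) g = sum_i g_i^2 / H_ii
  = (3.0943)^2/15 + (4.5159)^2/4 + (-0.158)^2/2
  = 0.6383 + 5.0983 + 0.0125 = 5.7491
Step 3: Objective decrease = 0.5 * g^T H^(-1) g = 2.8746


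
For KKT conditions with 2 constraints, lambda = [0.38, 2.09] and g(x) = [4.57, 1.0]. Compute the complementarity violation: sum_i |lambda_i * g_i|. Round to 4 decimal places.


KKT complementary slackness check:
lambda_1 * g_1 = 0.38 * 4.57 = 1.7366
lambda_2 * g_2 = 2.09 * 1.0 = 2.09
Total violation = 1.7366 + 2.09 = 3.8266


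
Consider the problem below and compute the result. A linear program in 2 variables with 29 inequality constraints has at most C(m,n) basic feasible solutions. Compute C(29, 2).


Each vertex corresponds to some choice of n active constraints out of m, so the number of vertices is at most C(m, n) = m! / (n!(m-n)!).
m = 29, n = 2
Numerator: 29 * 28
Denominator: 2! = 2
C(29, 2) = 406


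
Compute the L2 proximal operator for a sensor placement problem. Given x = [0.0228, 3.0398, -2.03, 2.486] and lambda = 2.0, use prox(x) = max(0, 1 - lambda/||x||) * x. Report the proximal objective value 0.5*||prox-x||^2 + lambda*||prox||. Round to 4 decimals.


Step 1: Compute ||x||.
||x|| = 4.4206
Step 2: Compute scaling factor.
scale = max(0, 1 - 2.0/4.4206) = 0.5476
Step 3: prox(x) = [0.0125, 1.6645, -1.1116, 1.3613]
||prox(x)|| = 2.4206
Step 4: Proximal objective.
0.5*||prox-x||^2 = 2.0
lambda*||prox|| = 4.8412
Total = 6.8413


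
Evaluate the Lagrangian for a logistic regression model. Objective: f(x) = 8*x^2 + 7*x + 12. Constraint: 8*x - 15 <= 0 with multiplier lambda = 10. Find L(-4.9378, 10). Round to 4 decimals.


Step 1: Evaluate f(x).
f(-4.9378) = 8*(-4.9378)^2 + 7*(-4.9378) + 12 = 172.4904
Step 2: Evaluate g(x).
g(-4.9378) = 8*-4.9378 - 15 = -54.5024
Step 3: Compute Lagrangian.
L = 172.4904 + 10*-54.5024 = -372.5336


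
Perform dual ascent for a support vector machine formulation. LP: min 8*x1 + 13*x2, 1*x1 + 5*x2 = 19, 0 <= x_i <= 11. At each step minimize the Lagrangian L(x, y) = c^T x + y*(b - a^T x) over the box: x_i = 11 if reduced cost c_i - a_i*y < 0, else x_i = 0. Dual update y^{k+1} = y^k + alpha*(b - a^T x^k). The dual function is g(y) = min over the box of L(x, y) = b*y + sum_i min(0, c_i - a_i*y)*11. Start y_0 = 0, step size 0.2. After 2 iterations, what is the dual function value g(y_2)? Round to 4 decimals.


Dual ascent for LP: min 8*x1 + 13*x2, 1*x1 + 5*x2 = 19, 0 <= x_i <= 11
Step 1: y^k = 0.0, reduced costs: (8.0, 13.0)
  x^k = (0.0, 0.0), subgradient = b - a^T x = 19.0
  y^{k+1} = 0.0 + 0.2*19.0 = 3.8
Step 2: y^k = 3.8, reduced costs: (4.2, -6.0)
  x^k = (0.0, 11.0), subgradient = b - a^T x = -36.0
  y^{k+1} = 3.8 + 0.2*-36.0 = -3.4
Dual objective at y_2 = -3.4: reduced costs (11.4, 30.0), box minimizer x = (0.0, 0.0)
g(y_2) = b*y + (c1 - a1*y)*x1 + (c2 - a2*y)*x2 = 19*(-3.4) + 11.4*0.0 + 30.0*0.0 = -64.6 + 0.0 + 0.0 = -64.6


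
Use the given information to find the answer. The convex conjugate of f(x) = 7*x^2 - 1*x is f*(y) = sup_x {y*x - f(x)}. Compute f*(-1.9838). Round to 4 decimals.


f*(y) = sup_x {y*x - a*x^2 - b*x} = sup_x {(y-b)*x - a*x^2}
FOC: (y - b) - 2a*x = 0 => x* = (y - b)/(2a)
x* = (-1.9838 + 1)/(2*7) = -0.0703
f*(-1.9838) = (y-b)^2/(4a) = (-1.9838 + 1)^2/(4*7)
= 0.9679/28 = 0.0346


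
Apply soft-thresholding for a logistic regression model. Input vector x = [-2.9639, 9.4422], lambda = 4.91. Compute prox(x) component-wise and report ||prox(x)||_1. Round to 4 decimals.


Soft-thresholding with lambda = 4.91:
prox(-2.9639) = sign(-2.9639)*max(|-2.9639| - 4.91, 0) = 0.0
prox(9.4422) = sign(9.4422)*max(|9.4422| - 4.91, 0) = 4.5322
prox(x) = [0.0, 4.5322]
||prox(x)||_1 = 0.0 + 4.5322 = 4.5322


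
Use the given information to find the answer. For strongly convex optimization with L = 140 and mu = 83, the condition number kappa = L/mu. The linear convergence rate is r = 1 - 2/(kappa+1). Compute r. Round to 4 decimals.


Step 1: Compute the condition number.
kappa = L/mu = 140/83 = 1.6867
Step 2: Compute the convergence rate.
r = 1 - 2/(kappa + 1) = 1 - 2*mu/(L + mu) = (L - mu)/(L + mu) = 57/223 = 0.2556


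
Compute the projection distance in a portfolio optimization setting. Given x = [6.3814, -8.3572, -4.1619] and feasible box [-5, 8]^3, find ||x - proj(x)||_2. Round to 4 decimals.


Project each component onto [-5, 8].
clip(6.3814) = 6.3814, clip(-8.3572) = -5.0, clip(-4.1619) = -4.1619
Projection = [6.3814, -5.0, -4.1619]
Squared diffs: [0.0, 11.2708, 0.0]
Distance = sqrt(11.2708) = 3.3572


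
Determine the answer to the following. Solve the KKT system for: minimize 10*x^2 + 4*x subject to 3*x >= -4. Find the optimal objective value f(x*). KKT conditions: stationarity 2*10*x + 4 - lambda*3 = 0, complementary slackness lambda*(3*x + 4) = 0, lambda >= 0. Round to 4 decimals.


Step 1: Try lambda = 0 (constraint inactive).
Stationarity: 2*10*x + 4 = 0
x* = -4/(2*10) = -0.2
Check constraint: 3*-0.2 = -0.6 >= -4 -- satisfied.
Step 2: Compute optimal value.
f(x*) = 10*(-0.2)^2 + 4*(-0.2) = -0.4


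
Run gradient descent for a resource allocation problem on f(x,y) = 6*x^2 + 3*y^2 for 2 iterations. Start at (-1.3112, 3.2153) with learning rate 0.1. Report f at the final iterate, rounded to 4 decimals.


Gradient descent on f(x,y) = 6*x^2 + 3*y^2.
Starting point: (-1.3112, 3.2153), alpha = 0.1
Step 1: grad_x = 2*6*-1.3112 = -15.7344, grad_y = 2*3*3.2153 = 19.2918
  x_1 = -1.3112 - 0.1*-15.7344 = 0.2622
  y_1 = 3.2153 - 0.1*19.2918 = 1.2861
Step 2: grad_x = 2*6*0.2622 = 3.1469, grad_y = 2*3*1.2861 = 7.7167
  x_2 = 0.2622 - 0.1*3.1469 = -0.0524
  y_2 = 1.2861 - 0.1*7.7167 = 0.5144
f(-0.0524, 0.5144) = 6*(-0.0524)^2 + 3*0.5144^2 = 0.8105


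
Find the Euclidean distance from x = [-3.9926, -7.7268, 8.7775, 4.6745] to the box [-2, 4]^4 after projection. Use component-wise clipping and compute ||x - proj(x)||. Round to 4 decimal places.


Project each component onto [-2, 4].
clip(-3.9926) = -2.0, clip(-7.7268) = -2.0, clip(8.7775) = 4.0, clip(4.6745) = 4.0
Projection = [-2.0, -2.0, 4.0, 4.0]
Squared diffs: [3.9705, 32.7962, 22.8245, 0.455]
Distance = sqrt(60.0462) = 7.7489


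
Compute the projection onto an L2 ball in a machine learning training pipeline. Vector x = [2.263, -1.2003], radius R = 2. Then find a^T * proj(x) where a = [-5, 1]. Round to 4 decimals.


Step 1: Compute ||x|| (intermediates to 6 decimals).
||x|| = sqrt(2.263^2 + (-1.2003)^2) = 2.561618
Step 2: Project.
Since ||x|| > R, scale = R/||x|| = 2/2.561618 = 0.780757, proj(x) = scale * x
proj(x) = [1.766853, -0.937143]
Step 3: Dot product.
a^T * proj(x) = -5*1.766853 + 1*(-0.937143) = -9.7714


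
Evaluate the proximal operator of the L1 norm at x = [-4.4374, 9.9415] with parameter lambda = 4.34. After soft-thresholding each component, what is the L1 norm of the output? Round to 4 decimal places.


Soft-thresholding with lambda = 4.34:
prox(-4.4374) = sign(-4.4374)*max(|-4.4374| - 4.34, 0) = -0.0974
prox(9.9415) = sign(9.9415)*max(|9.9415| - 4.34, 0) = 5.6015
prox(x) = [-0.0974, 5.6015]
||prox(x)||_1 = 0.0974 + 5.6015 = 5.6989


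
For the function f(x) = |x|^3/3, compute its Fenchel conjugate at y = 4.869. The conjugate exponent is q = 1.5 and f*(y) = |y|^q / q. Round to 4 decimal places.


The conjugate exponent q satisfies 1/p + 1/q = 1.
p = 3, so q = 3/(3 - 1) = 1.5
|y|^q = 4.869^1.5 = 10.7438
f*(4.869) = 10.7438 / 1.5 = 7.1626


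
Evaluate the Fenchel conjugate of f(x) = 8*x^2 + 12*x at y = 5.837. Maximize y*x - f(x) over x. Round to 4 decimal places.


f*(y) = sup_x {y*x - a*x^2 - b*x} = sup_x {(y-b)*x - a*x^2}
FOC: (y - b) - 2a*x = 0 => x* = (y - b)/(2a)
x* = (5.837 - 12)/(2*8) = -0.3852
f*(5.837) = (y-b)^2/(4a) = (5.837 - 12)^2/(4*8)
= 37.9826/32 = 1.187


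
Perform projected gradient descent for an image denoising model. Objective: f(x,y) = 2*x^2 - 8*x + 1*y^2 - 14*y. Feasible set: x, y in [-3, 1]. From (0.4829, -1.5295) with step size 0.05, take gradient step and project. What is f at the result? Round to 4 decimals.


Step 1: Compute gradient at (0.4829, -1.5295).
grad_x = 2*2*0.4829 - 8 = -6.0684
grad_y = 2*1*-1.5295 - 14 = -17.059
Step 2: Gradient step.
x_raw = 0.4829 - 0.05*-6.0684 = 0.7863
y_raw = -1.5295 - 0.05*-17.059 = -0.6766
Step 3: Project onto [-3, 1].
x_proj = clip(0.7863) = 0.7863
y_proj = clip(-0.6766) = -0.6766
Step 4: Evaluate f.
f(0.7863, -0.6766) = 4.8755


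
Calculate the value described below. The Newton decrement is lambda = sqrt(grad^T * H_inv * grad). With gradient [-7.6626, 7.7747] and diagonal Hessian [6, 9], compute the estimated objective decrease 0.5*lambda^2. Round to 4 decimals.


Step 1: H is diagonal, so H^(-1) * g = [-1.2771, 0.8639].
Step 2: g^T H^(-1) g = sum_i g_i^2 / H_ii
  = (-7.6626)^2/6 + (7.7747)^2/9
  = 9.7859 + 6.7162 = 16.5021
Step 3: Objective decrease = 0.5 * g^T H^(-1) g = 8.2511


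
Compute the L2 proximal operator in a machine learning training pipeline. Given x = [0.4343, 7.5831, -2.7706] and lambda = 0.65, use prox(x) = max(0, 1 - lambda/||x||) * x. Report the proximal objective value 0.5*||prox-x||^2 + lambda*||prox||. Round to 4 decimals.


Step 1: Compute ||x||.
||x|| = 8.0851
Step 2: Compute scaling factor.
scale = max(0, 1 - 0.65/8.0851) = 0.9196
Step 3: prox(x) = [0.3994, 6.9735, -2.5479]
||prox(x)|| = 7.4351
Step 4: Proximal objective.
0.5*||prox-x||^2 = 0.2113
lambda*||prox|| = 4.8328
Total = 5.044


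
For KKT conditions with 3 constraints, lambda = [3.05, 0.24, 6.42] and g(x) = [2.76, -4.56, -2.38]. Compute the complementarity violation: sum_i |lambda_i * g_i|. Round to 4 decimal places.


KKT complementary slackness check:
lambda_1 * g_1 = 3.05 * 2.76 = 8.418
lambda_2 * g_2 = 0.24 * -4.56 = -1.0944
lambda_3 * g_3 = 6.42 * -2.38 = -15.2796
Total violation = 8.418 + 1.0944 + 15.2796 = 24.792


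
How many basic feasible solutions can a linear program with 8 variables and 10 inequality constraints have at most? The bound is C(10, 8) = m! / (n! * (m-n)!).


Each vertex corresponds to some choice of n active constraints out of m, so the number of vertices is at most C(m, n) = m! / (n!(m-n)!).
m = 10, n = 8
Numerator: 10 * 9 * 8 * 7 * 6 * 5 * 4 * 3
Denominator: 8! = 40320
C(10, 8) = 45


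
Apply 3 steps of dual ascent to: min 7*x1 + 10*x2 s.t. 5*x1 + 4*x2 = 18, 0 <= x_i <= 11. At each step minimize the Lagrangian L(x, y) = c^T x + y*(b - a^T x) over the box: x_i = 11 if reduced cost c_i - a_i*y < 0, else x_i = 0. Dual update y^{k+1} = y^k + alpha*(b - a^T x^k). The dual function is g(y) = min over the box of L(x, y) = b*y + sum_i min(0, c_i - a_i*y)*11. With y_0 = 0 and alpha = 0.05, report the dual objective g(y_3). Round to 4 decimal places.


Dual ascent for LP: min 7*x1 + 10*x2, 5*x1 + 4*x2 = 18, 0 <= x_i <= 11
Step 1: y^k = 0.0, reduced costs: (7.0, 10.0)
  x^k = (0.0, 0.0), subgradient = b - a^T x = 18.0
  y^{k+1} = 0.0 + 0.05*18.0 = 0.9
Step 2: y^k = 0.9, reduced costs: (2.5, 6.4)
  x^k = (0.0, 0.0), subgradient = b - a^T x = 18.0
  y^{k+1} = 0.9 + 0.05*18.0 = 1.8
Step 3: y^k = 1.8, reduced costs: (-2.0, 2.8)
  x^k = (11.0, 0.0), subgradient = b - a^T x = -37.0
  y^{k+1} = 1.8 + 0.05*-37.0 = -0.05
Dual objective at y_3 = -0.05: reduced costs (7.25, 10.2), box minimizer x = (0.0, 0.0)
g(y_3) = b*y + (c1 - a1*y)*x1 + (c2 - a2*y)*x2 = 18*(-0.05) + 7.25*0.0 + 10.2*0.0 = -0.9 + 0.0 + 0.0 = -0.9


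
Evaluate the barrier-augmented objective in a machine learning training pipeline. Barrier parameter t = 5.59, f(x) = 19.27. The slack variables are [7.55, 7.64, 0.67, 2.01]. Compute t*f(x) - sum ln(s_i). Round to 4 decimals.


Step 1: Compute log-barrier.
ln values: [2.0215, 2.0334, -0.4005, 0.6981]
phi = -(2.0215 + 2.0334 - 0.4005 + 0.6981) = -4.3526
Step 2: Compute augmented objective.
t*f(x) = 5.59*19.27 = 107.7193
Total = 107.7193 - 4.3526 = 103.3667


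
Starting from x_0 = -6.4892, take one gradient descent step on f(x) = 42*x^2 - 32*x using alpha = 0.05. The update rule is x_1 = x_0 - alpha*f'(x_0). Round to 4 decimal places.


We compute the gradient at x_0 and apply the update.
f'(x) = 84*x - 32
f'(-6.4892) = 84*-6.4892 - 32 = -577.0928
x_1 = -6.4892 - 0.05*-577.0928 = 22.3654


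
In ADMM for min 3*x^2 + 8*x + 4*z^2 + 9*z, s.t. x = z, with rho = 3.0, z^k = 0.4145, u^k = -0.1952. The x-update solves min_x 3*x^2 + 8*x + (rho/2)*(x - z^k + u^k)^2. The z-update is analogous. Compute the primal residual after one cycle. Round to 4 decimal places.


ADMM iteration with rho = 3.0, z^k = 0.4145, u^k = -0.1952
Step 1: x-update.
Minimize 3*x^2 + 8*x + (3.0/2)*(x - 0.4145 - 0.1952)^2
FOC: (2*3 + 3.0)*x = -8 + 3.0*(0.4145 + 0.1952)
x^{k+1} = -0.6857
Step 2: z-update.
Minimize 4*z^2 + 9*z + (3.0/2)*(-0.6857 - z - 0.1952)^2
FOC: (2*4 + 3.0)*z = -9 + 3.0*(-0.6857 - 0.1952)
z^{k+1} = -1.0584
Step 3: u-update.
u^{k+1} = -0.1952 - 0.6857 + 1.0584 = 0.1776
Step 4: Primal residual = |-0.6857 + 1.0584| = 0.3728


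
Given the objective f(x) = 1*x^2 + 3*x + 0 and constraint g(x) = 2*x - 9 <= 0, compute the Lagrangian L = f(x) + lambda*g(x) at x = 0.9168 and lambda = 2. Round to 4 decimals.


Step 1: Evaluate f(x).
f(0.9168) = 1*0.9168^2 + 3*0.9168 + 0 = 3.5909
Step 2: Evaluate g(x).
g(0.9168) = 2*0.9168 - 9 = -7.1664
Step 3: Compute Lagrangian.
L = 3.5909 + 2*-7.1664 = -10.7419


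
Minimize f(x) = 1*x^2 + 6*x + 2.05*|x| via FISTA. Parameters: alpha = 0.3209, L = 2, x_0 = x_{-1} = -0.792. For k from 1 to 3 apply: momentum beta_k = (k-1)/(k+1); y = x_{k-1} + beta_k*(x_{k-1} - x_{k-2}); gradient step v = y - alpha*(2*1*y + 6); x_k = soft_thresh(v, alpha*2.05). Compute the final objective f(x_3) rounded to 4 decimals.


FISTA on f(x) = 1*x^2 + 6*x + 2.05*|x|
L = 2, alpha = 0.3209
Iteration 1: beta = 0.0, y = -0.792 + 0.0*(-0.792 + 0.792) = -0.792
  grad(y) = 4.416, v = y - alpha*grad = -2.2091
  prox(v) = soft_thresh(-2.2091, 0.6578) = -1.5512
Iteration 2: beta = 0.3333, y = -1.5512 + 0.3333*(-1.5512 + 0.792) = -1.8043
  grad(y) = 2.3913, v = y - alpha*grad = -2.5717
  prox(v) = soft_thresh(-2.5717, 0.6578) = -1.9139
Iteration 3: beta = 0.5, y = -1.9139 + 0.5*(-1.9139 + 1.5512) = -2.0952
  grad(y) = 1.8096, v = y - alpha*grad = -2.6759
  prox(v) = soft_thresh(-2.6759, 0.6578) = -2.018
f(x_3) = 1*(-2.018)^2 + 6*(-2.018) + 2.05*|-2.018| = -3.8988


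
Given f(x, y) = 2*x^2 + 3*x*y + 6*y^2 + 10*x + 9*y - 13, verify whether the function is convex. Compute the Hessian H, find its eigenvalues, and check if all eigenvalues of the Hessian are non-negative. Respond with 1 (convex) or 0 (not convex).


The Hessian of f(x,y) = 2*x^2 + 3*x*y + 6*y^2 + 10*x + 9*y - 13 is:
H = [[4, 3], [3, 12]]
Trace = 4 + 12 = 16
Determinant = 4*12 - (3)^2 = 39
Discriminant = (16)^2 - 4*39 = 100.0
Eigenvalues: lambda_1 = 3.0, lambda_2 = 13.0
The function is convex.

1


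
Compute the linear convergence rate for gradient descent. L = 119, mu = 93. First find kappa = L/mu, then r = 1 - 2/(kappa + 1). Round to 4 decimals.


Step 1: Compute the condition number.
kappa = L/mu = 119/93 = 1.2796
Step 2: Compute the convergence rate.
r = 1 - 2/(kappa + 1) = 1 - 2*mu/(L + mu) = (L - mu)/(L + mu) = 26/212 = 0.1226


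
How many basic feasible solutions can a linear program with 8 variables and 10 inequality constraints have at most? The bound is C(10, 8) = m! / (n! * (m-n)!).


Each vertex corresponds to some choice of n active constraints out of m, so the number of vertices is at most C(m, n) = m! / (n!(m-n)!).
m = 10, n = 8
Numerator: 10 * 9 * 8 * 7 * 6 * 5 * 4 * 3
Denominator: 8! = 40320
C(10, 8) = 45


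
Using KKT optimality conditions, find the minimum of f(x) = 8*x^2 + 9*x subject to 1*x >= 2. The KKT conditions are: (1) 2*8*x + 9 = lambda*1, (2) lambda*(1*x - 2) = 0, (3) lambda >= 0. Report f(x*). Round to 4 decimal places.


Step 1: Try lambda = 0 (constraint inactive).
x_unc = -9/(2*8) = -0.5625
Check: 1*-0.5625 = -0.5625 < 2 -- violated!
Step 2: Constraint must be active: 1*x = 2
x* = 2/1 = 2.0
lambda = (2*8*2.0 + 9)/1 = 41.0
Step 3: Compute optimal value.
f(x*) = 8*2.0^2 + 9*2.0 = 50.0


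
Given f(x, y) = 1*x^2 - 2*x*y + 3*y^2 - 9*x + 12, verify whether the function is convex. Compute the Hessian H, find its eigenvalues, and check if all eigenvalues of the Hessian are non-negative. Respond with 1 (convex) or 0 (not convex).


The Hessian of f(x,y) = 1*x^2 - 2*x*y + 3*y^2 - 9*x + 12 is:
H = [[2, -2], [-2, 6]]
Trace = 2 + 6 = 8
Determinant = 2*6 - (-2)^2 = 8
Discriminant = (8)^2 - 4*8 = 32.0
Eigenvalues: lambda_1 = 1.1716, lambda_2 = 6.8284
The function is convex.

1


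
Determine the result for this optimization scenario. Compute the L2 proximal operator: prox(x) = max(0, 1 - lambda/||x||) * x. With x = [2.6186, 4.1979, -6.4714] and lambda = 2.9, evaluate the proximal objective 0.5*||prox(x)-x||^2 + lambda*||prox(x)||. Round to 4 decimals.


Step 1: Compute ||x||.
||x|| = 8.1461
Step 2: Compute scaling factor.
scale = max(0, 1 - 2.9/8.1461) = 0.644
Step 3: prox(x) = [1.6864, 2.7034, -4.1676]
||prox(x)|| = 5.2461
Step 4: Proximal objective.
0.5*||prox-x||^2 = 4.205
lambda*||prox|| = 15.2137
Total = 19.4186


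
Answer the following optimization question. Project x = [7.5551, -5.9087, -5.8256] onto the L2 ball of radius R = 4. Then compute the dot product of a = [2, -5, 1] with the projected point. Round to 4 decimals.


Step 1: Compute ||x|| (intermediates to 6 decimals).
||x|| = sqrt(7.5551^2 + (-5.9087)^2 + (-5.8256)^2) = 11.221849
Step 2: Project.
Since ||x|| > R, scale = R/||x|| = 4/11.221849 = 0.356447, proj(x) = scale * x
proj(x) = [2.692993, -2.106138, -2.076518]
Step 3: Dot product.
a^T * proj(x) = 2*2.692993 - 5*(-2.106138) + 1*(-2.076518) = 13.8402


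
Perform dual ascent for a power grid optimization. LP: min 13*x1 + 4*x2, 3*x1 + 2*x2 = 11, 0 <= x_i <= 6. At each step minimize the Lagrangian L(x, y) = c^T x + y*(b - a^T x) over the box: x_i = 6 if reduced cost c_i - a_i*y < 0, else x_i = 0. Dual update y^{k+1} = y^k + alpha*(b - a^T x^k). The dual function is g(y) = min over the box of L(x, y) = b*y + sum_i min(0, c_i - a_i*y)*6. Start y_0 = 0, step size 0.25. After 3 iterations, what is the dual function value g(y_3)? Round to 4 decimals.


Dual ascent for LP: min 13*x1 + 4*x2, 3*x1 + 2*x2 = 11, 0 <= x_i <= 6
Step 1: y^k = 0.0, reduced costs: (13.0, 4.0)
  x^k = (0.0, 0.0), subgradient = b - a^T x = 11.0
  y^{k+1} = 0.0 + 0.25*11.0 = 2.75
Step 2: y^k = 2.75, reduced costs: (4.75, -1.5)
  x^k = (0.0, 6.0), subgradient = b - a^T x = -1.0
  y^{k+1} = 2.75 + 0.25*-1.0 = 2.5
Step 3: y^k = 2.5, reduced costs: (5.5, -1.0)
  x^k = (0.0, 6.0), subgradient = b - a^T x = -1.0
  y^{k+1} = 2.5 + 0.25*-1.0 = 2.25
Dual objective at y_3 = 2.25: reduced costs (6.25, -0.5), box minimizer x = (0.0, 6.0)
g(y_3) = b*y + (c1 - a1*y)*x1 + (c2 - a2*y)*x2 = 11*2.25 + 6.25*0.0 + (-0.5)*6.0 = 24.75 + 0.0 - 3.0 = 21.75


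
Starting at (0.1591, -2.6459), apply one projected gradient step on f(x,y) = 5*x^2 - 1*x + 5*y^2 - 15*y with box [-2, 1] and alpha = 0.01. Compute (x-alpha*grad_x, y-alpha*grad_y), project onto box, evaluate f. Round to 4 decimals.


Step 1: Compute gradient at (0.1591, -2.6459).
grad_x = 2*5*0.1591 - 1 = 0.591
grad_y = 2*5*-2.6459 - 15 = -41.459
Step 2: Gradient step.
x_raw = 0.1591 - 0.01*0.591 = 0.1532
y_raw = -2.6459 - 0.01*-41.459 = -2.2313
Step 3: Project onto [-2, 1].
x_proj = clip(0.1532) = 0.1532
y_proj = clip(-2.2313) = -2.0
Step 4: Evaluate f.
f(0.1532, -2.0) = 49.9641


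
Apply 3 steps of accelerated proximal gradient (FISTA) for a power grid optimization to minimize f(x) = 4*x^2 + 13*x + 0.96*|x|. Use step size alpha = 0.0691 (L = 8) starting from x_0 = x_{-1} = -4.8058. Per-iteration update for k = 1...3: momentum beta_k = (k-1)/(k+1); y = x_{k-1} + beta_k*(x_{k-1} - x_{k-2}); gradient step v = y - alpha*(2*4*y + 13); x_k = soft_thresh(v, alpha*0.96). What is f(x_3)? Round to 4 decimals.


FISTA on f(x) = 4*x^2 + 13*x + 0.96*|x|
L = 8, alpha = 0.0691
Iteration 1: beta = 0.0, y = -4.8058 + 0.0*(-4.8058 + 4.8058) = -4.8058
  grad(y) = -25.4464, v = y - alpha*grad = -3.0475
  prox(v) = soft_thresh(-3.0475, 0.0663) = -2.9811
Iteration 2: beta = 0.3333, y = -2.9811 + 0.3333*(-2.9811 + 4.8058) = -2.3729
  grad(y) = -5.9831, v = y - alpha*grad = -1.9595
  prox(v) = soft_thresh(-1.9595, 0.0663) = -1.8931
Iteration 3: beta = 0.5, y = -1.8931 + 0.5*(-1.8931 + 2.9811) = -1.3491
  grad(y) = 2.207, v = y - alpha*grad = -1.5016
  prox(v) = soft_thresh(-1.5016, 0.0663) = -1.4353
f(x_3) = 4*(-1.4353)^2 + 13*(-1.4353) + 0.96*|-1.4353| = -9.0407


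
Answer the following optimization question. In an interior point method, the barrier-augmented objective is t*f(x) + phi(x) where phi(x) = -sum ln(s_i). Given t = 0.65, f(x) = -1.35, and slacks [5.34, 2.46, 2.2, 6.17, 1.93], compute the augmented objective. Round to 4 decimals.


Step 1: Compute log-barrier.
ln values: [1.6752, 0.9002, 0.7885, 1.8197, 0.6575]
phi = -(1.6752 + 0.9002 + 0.7885 + 1.8197 + 0.6575) = -5.8411
Step 2: Compute augmented objective.
t*f(x) = 0.65*-1.35 = -0.8775
Total = -0.8775 - 5.8411 = -6.7186


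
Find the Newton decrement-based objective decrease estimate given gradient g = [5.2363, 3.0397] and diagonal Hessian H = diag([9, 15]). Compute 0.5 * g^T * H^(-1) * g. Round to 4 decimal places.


Step 1: H is diagonal, so H^(-1) * g = [0.5818, 0.2026].
Step 2: g^T H^(-1) g = sum_i g_i^2 / H_ii
  = (5.2363)^2/9 + (3.0397)^2/15
  = 3.0465 + 0.616 = 3.6625
Step 3: Objective decrease = 0.5 * g^T H^(-1) g = 1.8313


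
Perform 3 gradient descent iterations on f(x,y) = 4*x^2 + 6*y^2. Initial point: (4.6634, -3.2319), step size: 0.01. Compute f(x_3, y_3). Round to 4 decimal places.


Gradient descent on f(x,y) = 4*x^2 + 6*y^2.
Starting point: (4.6634, -3.2319), alpha = 0.01
Step 1: grad_x = 2*4*4.6634 = 37.3072, grad_y = 2*6*-3.2319 = -38.7828
  x_1 = 4.6634 - 0.01*37.3072 = 4.2903
  y_1 = -3.2319 - 0.01*-38.7828 = -2.8441
Step 2: grad_x = 2*4*4.2903 = 34.3226, grad_y = 2*6*-2.8441 = -34.1289
  x_2 = 4.2903 - 0.01*34.3226 = 3.9471
  y_2 = -2.8441 - 0.01*-34.1289 = -2.5028
Step 3: grad_x = 2*4*3.9471 = 31.5768, grad_y = 2*6*-2.5028 = -30.0334
  x_3 = 3.9471 - 0.01*31.5768 = 3.6313
  y_3 = -2.5028 - 0.01*-30.0334 = -2.2024
f(3.6313, -2.2024) = 4*3.6313^2 + 6*(-2.2024)^2 = 81.851


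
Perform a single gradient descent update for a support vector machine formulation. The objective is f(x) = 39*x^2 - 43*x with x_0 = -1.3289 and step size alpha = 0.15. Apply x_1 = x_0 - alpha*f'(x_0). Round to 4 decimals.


We compute the gradient at x_0 and apply the update.
f'(x) = 78*x - 43
f'(-1.3289) = 78*-1.3289 - 43 = -146.6542
x_1 = -1.3289 - 0.15*-146.6542 = 20.6692


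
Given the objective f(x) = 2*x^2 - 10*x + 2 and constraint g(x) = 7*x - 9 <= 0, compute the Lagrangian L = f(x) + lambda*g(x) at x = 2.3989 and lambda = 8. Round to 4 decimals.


Step 1: Evaluate f(x).
f(2.3989) = 2*2.3989^2 - 10*2.3989 + 2 = -10.4796
Step 2: Evaluate g(x).
g(2.3989) = 7*2.3989 - 9 = 7.7923
Step 3: Compute Lagrangian.
L = -10.4796 + 8*7.7923 = 51.8588


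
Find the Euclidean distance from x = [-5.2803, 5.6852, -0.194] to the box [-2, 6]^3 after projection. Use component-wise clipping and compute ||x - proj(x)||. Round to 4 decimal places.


Project each component onto [-2, 6].
clip(-5.2803) = -2.0, clip(5.6852) = 5.6852, clip(-0.194) = -0.194
Projection = [-2.0, 5.6852, -0.194]
Squared diffs: [10.7604, 0.0, 0.0]
Distance = sqrt(10.7604) = 3.2803


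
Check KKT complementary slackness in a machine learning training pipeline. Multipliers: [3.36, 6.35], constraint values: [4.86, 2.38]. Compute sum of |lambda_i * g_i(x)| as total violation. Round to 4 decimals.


KKT complementary slackness check:
lambda_1 * g_1 = 3.36 * 4.86 = 16.3296
lambda_2 * g_2 = 6.35 * 2.38 = 15.113
Total violation = 16.3296 + 15.113 = 31.4426


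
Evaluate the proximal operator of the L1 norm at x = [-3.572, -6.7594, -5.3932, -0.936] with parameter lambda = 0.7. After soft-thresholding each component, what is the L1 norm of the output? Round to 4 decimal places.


Soft-thresholding with lambda = 0.7:
prox(-3.572) = sign(-3.572)*max(|-3.572| - 0.7, 0) = -2.872
prox(-6.7594) = sign(-6.7594)*max(|-6.7594| - 0.7, 0) = -6.0594
prox(-5.3932) = sign(-5.3932)*max(|-5.3932| - 0.7, 0) = -4.6932
prox(-0.936) = sign(-0.936)*max(|-0.936| - 0.7, 0) = -0.236
prox(x) = [-2.872, -6.0594, -4.6932, -0.236]
||prox(x)||_1 = 2.872 + 6.0594 + 4.6932 + 0.236 = 13.8606


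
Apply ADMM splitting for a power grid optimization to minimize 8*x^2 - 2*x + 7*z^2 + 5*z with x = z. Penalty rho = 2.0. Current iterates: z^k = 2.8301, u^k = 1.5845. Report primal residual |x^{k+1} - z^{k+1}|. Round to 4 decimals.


ADMM iteration with rho = 2.0, z^k = 2.8301, u^k = 1.5845
Step 1: x-update.
Minimize 8*x^2 - 2*x + (2.0/2)*(x - 2.8301 + 1.5845)^2
FOC: (2*8 + 2.0)*x = 2 + 2.0*(2.8301 - 1.5845)
x^{k+1} = 0.2495
Step 2: z-update.
Minimize 7*z^2 + 5*z + (2.0/2)*(0.2495 - z + 1.5845)^2
FOC: (2*7 + 2.0)*z = -5 + 2.0*(0.2495 + 1.5845)
z^{k+1} = -0.0832
Step 3: u-update.
u^{k+1} = 1.5845 + 0.2495 + 0.0832 = 1.9173
Step 4: Primal residual = |0.2495 + 0.0832| = 0.3328


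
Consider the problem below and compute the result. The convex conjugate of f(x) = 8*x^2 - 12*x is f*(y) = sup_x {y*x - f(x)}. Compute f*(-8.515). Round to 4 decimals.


f*(y) = sup_x {y*x - a*x^2 - b*x} = sup_x {(y-b)*x - a*x^2}
FOC: (y - b) - 2a*x = 0 => x* = (y - b)/(2a)
x* = (-8.515 + 12)/(2*8) = 0.2178
f*(-8.515) = (y-b)^2/(4a) = (-8.515 + 12)^2/(4*8)
= 12.1452/32 = 0.3795


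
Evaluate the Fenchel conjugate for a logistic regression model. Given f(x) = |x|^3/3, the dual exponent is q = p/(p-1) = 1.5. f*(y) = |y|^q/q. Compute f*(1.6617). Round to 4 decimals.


The conjugate exponent q satisfies 1/p + 1/q = 1.
p = 3, so q = 3/(3 - 1) = 1.5
|y|^q = 1.6617^1.5 = 2.142
f*(1.6617) = 2.142 / 1.5 = 1.428


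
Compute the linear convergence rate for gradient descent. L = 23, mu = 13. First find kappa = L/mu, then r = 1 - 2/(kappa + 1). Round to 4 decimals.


Step 1: Compute the condition number.
kappa = L/mu = 23/13 = 1.7692
Step 2: Compute the convergence rate.
r = 1 - 2/(kappa + 1) = 1 - 2*mu/(L + mu) = (L - mu)/(L + mu) = 10/36 = 0.2778


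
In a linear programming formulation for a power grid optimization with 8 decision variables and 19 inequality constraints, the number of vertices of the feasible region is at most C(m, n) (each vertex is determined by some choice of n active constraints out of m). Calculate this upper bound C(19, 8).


Each vertex corresponds to some choice of n active constraints out of m, so the number of vertices is at most C(m, n) = m! / (n!(m-n)!).
m = 19, n = 8
Numerator: 19 * 18 * 17 * 16 * 15 * 14 * 13 * 12
Denominator: 8! = 40320
C(19, 8) = 75582


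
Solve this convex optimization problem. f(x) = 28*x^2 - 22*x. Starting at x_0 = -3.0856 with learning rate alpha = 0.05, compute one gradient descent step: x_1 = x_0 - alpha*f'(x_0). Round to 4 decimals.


We compute the gradient at x_0 and apply the update.
f'(x) = 56*x - 22
f'(-3.0856) = 56*-3.0856 - 22 = -194.7936
x_1 = -3.0856 - 0.05*-194.7936 = 6.6541


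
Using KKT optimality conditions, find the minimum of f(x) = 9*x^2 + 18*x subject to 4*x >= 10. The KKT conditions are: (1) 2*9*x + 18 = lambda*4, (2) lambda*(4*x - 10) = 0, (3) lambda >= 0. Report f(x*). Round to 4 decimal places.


Step 1: Try lambda = 0 (constraint inactive).
x_unc = -18/(2*9) = -1.0
Check: 4*-1.0 = -4.0 < 10 -- violated!
Step 2: Constraint must be active: 4*x = 10
x* = 10/4 = 2.5
lambda = (2*9*2.5 + 18)/4 = 15.75
Step 3: Compute optimal value.
f(x*) = 9*2.5^2 + 18*2.5 = 101.25


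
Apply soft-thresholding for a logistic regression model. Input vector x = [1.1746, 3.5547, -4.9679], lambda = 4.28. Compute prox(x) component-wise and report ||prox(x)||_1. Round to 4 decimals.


Soft-thresholding with lambda = 4.28:
prox(1.1746) = sign(1.1746)*max(|1.1746| - 4.28, 0) = 0.0
prox(3.5547) = sign(3.5547)*max(|3.5547| - 4.28, 0) = 0.0
prox(-4.9679) = sign(-4.9679)*max(|-4.9679| - 4.28, 0) = -0.6879
prox(x) = [0.0, 0.0, -0.6879]
||prox(x)||_1 = 0.0 + 0.0 + 0.6879 = 0.6879


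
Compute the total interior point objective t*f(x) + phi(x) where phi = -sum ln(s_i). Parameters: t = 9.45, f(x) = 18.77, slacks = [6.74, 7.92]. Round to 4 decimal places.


Step 1: Compute log-barrier.
ln values: [1.9081, 2.0694]
phi = -(1.9081 + 2.0694) = -3.9775
Step 2: Compute augmented objective.
t*f(x) = 9.45*18.77 = 177.3765
Total = 177.3765 - 3.9775 = 173.399


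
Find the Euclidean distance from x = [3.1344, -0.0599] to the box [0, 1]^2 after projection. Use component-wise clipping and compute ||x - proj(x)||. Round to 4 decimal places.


Project each component onto [0, 1].
clip(3.1344) = 1.0, clip(-0.0599) = 0.0
Projection = [1.0, 0.0]
Squared diffs: [4.5557, 0.0036]
Distance = sqrt(4.5593) = 2.1352


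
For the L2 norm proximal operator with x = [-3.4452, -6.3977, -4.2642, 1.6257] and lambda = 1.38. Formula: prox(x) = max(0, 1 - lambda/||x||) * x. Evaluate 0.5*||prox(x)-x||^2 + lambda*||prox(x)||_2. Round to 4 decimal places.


Step 1: Compute ||x||.
||x|| = 8.5806
Step 2: Compute scaling factor.
scale = max(0, 1 - 1.38/8.5806) = 0.8392
Step 3: prox(x) = [-2.8911, -5.3688, -3.5784, 1.3642]
||prox(x)|| = 7.2006
Step 4: Proximal objective.
0.5*||prox-x||^2 = 0.9522
lambda*||prox|| = 9.9368
Total = 10.889


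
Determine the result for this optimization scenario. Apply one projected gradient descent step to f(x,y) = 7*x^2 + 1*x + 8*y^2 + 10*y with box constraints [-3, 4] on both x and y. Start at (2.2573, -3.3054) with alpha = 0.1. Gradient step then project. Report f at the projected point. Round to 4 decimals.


Step 1: Compute gradient at (2.2573, -3.3054).
grad_x = 2*7*2.2573 + 1 = 32.6022
grad_y = 2*8*-3.3054 + 10 = -42.8864
Step 2: Gradient step.
x_raw = 2.2573 - 0.1*32.6022 = -1.0029
y_raw = -3.3054 - 0.1*-42.8864 = 0.9832
Step 3: Project onto [-3, 4].
x_proj = clip(-1.0029) = -1.0029
y_proj = clip(0.9832) = 0.9832
Step 4: Evaluate f.
f(-1.0029, 0.9832) = 23.6045


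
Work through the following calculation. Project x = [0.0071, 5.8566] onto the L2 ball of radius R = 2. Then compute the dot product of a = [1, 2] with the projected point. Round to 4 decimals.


Step 1: Compute ||x|| (intermediates to 6 decimals).
||x|| = sqrt(0.0071^2 + 5.8566^2) = 5.856604
Step 2: Project.
Since ||x|| > R, scale = R/||x|| = 2/5.856604 = 0.341495, proj(x) = scale * x
proj(x) = [0.002425, 2.0]
Step 3: Dot product.
a^T * proj(x) = 1*0.002425 + 2*2.0 = 4.0024


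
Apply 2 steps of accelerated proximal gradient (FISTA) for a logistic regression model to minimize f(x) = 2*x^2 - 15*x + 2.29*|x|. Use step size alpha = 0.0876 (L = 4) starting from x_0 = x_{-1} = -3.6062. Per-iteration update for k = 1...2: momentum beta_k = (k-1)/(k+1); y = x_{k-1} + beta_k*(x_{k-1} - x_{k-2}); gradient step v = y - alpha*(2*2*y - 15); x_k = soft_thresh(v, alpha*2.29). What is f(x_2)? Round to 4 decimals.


FISTA on f(x) = 2*x^2 - 15*x + 2.29*|x|
L = 4, alpha = 0.0876
Iteration 1: beta = 0.0, y = -3.6062 + 0.0*(-3.6062 + 3.6062) = -3.6062
  grad(y) = -29.4248, v = y - alpha*grad = -1.0286
  prox(v) = soft_thresh(-1.0286, 0.2006) = -0.828
Iteration 2: beta = 0.3333, y = -0.828 + 0.3333*(-0.828 + 3.6062) = 0.0981
  grad(y) = -14.6076, v = y - alpha*grad = 1.3777
  prox(v) = soft_thresh(1.3777, 0.2006) = 1.1771
f(x_2) = 2*1.1771^2 - 15*1.1771 + 2.29*|1.1771| = -12.1899


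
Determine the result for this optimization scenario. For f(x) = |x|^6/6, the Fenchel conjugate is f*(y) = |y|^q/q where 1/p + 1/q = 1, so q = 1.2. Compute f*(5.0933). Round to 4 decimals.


The conjugate exponent q satisfies 1/p + 1/q = 1.
p = 6, so q = 6/(6 - 1) = 1.2
|y|^q = 5.0933^1.2 = 7.0534
f*(5.0933) = 7.0534 / 1.2 = 5.8778


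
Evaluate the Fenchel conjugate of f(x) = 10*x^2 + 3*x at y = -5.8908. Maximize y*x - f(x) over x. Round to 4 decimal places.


f*(y) = sup_x {y*x - a*x^2 - b*x} = sup_x {(y-b)*x - a*x^2}
FOC: (y - b) - 2a*x = 0 => x* = (y - b)/(2a)
x* = (-5.8908 - 3)/(2*10) = -0.4445
f*(-5.8908) = (y-b)^2/(4a) = (-5.8908 - 3)^2/(4*10)
= 79.0463/40 = 1.9762


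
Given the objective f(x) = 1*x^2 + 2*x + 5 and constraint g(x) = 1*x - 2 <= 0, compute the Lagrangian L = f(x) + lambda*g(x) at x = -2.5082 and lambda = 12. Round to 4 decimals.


Step 1: Evaluate f(x).
f(-2.5082) = 1*(-2.5082)^2 + 2*(-2.5082) + 5 = 6.2747
Step 2: Evaluate g(x).
g(-2.5082) = 1*-2.5082 - 2 = -4.5082
Step 3: Compute Lagrangian.
L = 6.2747 + 12*-4.5082 = -47.8237


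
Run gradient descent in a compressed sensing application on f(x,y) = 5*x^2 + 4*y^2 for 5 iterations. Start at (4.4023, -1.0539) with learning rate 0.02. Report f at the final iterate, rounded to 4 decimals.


Gradient descent on f(x,y) = 5*x^2 + 4*y^2.
Starting point: (4.4023, -1.0539), alpha = 0.02
Step 1: grad_x = 2*5*4.4023 = 44.023, grad_y = 2*4*-1.0539 = -8.4312
  x_1 = 4.4023 - 0.02*44.023 = 3.5218
  y_1 = -1.0539 - 0.02*-8.4312 = -0.8853
Step 2: grad_x = 2*5*3.5218 = 35.2184, grad_y = 2*4*-0.8853 = -7.0822
  x_2 = 3.5218 - 0.02*35.2184 = 2.8175
  y_2 = -0.8853 - 0.02*-7.0822 = -0.7436
Step 3: grad_x = 2*5*2.8175 = 28.1747, grad_y = 2*4*-0.7436 = -5.9491
  x_3 = 2.8175 - 0.02*28.1747 = 2.254
  y_3 = -0.7436 - 0.02*-5.9491 = -0.6247
Step 4: grad_x = 2*5*2.254 = 22.5398, grad_y = 2*4*-0.6247 = -4.9972
  x_4 = 2.254 - 0.02*22.5398 = 1.8032
  y_4 = -0.6247 - 0.02*-4.9972 = -0.5247
Step 5: grad_x = 2*5*1.8032 = 18.0318, grad_y = 2*4*-0.5247 = -4.1977
  x_5 = 1.8032 - 0.02*18.0318 = 1.4425
  y_5 = -0.5247 - 0.02*-4.1977 = -0.4408
f(1.4425, -0.4408) = 5*1.4425^2 + 4*(-0.4408)^2 = 11.1817


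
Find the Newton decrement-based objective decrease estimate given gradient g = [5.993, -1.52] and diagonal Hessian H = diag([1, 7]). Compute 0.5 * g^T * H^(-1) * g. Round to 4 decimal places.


Step 1: H is diagonal, so H^(-1) * g = [5.993, -0.2171].
Step 2: g^T H^(-1) g = sum_i g_i^2 / H_ii
  = (5.993)^2/1 + (-1.52)^2/7
  = 35.916 + 0.3301 = 36.2461
Step 3: Objective decrease = 0.5 * g^T H^(-1) g = 18.1231
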